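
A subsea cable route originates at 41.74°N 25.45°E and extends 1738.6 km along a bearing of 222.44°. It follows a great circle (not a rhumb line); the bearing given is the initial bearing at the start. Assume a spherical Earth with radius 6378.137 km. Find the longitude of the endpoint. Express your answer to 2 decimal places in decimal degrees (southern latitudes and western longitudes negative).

Central angle δ = d/R = 0.272587 rad.
Converting: φ₁ = 0.728500 rad, θ = 3.882310 rad.
Destination latitude: φ₂ = arcsin( sin φ₁ cos δ + cos φ₁ sin δ cos θ ) = arcsin(0.492918) = 29.53°.
For the longitude increment, Δλ = atan2( sin θ sin δ cos φ₁, cos δ − sin φ₁ sin φ₂ ) = atan2(-0.135563, 0.634917) = -12.05°.
Hence λ₂ = 25.45° + -12.05° = 13.40°.

longitude 13.40°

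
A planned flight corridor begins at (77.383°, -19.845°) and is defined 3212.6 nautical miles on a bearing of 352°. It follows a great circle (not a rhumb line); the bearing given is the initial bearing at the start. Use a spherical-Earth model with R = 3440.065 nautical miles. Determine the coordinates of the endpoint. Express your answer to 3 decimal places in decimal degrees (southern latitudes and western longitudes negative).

latitude 48.960°, longitude 169.966°

Central angle δ = d/R = 0.933878 rad.
With φ₁ = 77.383° = 1.350588 rad and θ = 352° = 6.143559 rad:
sin φ₂ = sin φ₁ cos δ + cos φ₁ sin δ cos θ = (0.975852)(0.594721) + (0.218433)(0.803932)(0.990268) = 0.754256
φ₂ = asin(0.754256) = 0.854520 rad = 48.960°.
Δλ = atan2( sin θ sin δ cos φ₁ , cos δ − sin φ₁ sin φ₂ ) = atan2(-0.024440, -0.141321) = -2.970350 rad = -170.189°.
λ₂ = -19.845° + -170.189° = -190.034°, normalized to (−180°, 180°] → 169.966°.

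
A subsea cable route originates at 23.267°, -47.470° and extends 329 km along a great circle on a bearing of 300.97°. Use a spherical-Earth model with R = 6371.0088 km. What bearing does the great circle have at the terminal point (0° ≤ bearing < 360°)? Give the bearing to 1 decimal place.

The arc subtends δ = 329/6371.0088 = 0.051640 rad at the centre.
Converting: φ₁ = 0.406086 rad, θ = 5.252917 rad.
Destination latitude: φ₂ = arcsin( sin φ₁ cos δ + cos φ₁ sin δ cos θ ) = arcsin(0.418891) = 24.765°.
Δλ = atan2( sin θ sin δ cos φ₁ , cos δ − sin φ₁ sin φ₂ ) = atan2(-0.040659, 0.833198) = -0.048760 rad = -2.794°.
Hence λ₂ = -47.470° + -2.794° = -50.264°.
The forward bearing on arrival equals the back-azimuth from the destination plus 180°.
Back-azimuth from P₂ (24.8°, -50.3°) to P₁ (23.3°, -47.5°), with Δλ' = λ₁ − λ₂ = 2.8°: atan2( sin Δλ' cos φ₁ , cos φ₂ sin φ₁ − sin φ₂ cos φ₁ cos Δλ' ) = 119.8°.
Final bearing = (119.8° + 180°) mod 360° = 299.8°.

final bearing 299.8°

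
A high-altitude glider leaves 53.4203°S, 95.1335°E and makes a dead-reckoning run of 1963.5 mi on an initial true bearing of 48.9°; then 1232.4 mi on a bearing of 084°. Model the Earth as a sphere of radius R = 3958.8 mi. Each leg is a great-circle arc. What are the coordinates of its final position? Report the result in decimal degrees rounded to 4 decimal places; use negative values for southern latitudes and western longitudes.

latitude -27.8716°, longitude 140.1125°

Apply the spherical direct solution leg by leg, carrying full precision between legs.
Leg 1: from (-53.4203°, 95.1335°), δ = 1963.5/3958.8 = 0.495984 rad, θ = 48.9° → φ = -31.3208°, λ = 119.9552°.
Leg 2: from (-31.3208°, 119.9552°), δ = 1232.4/3958.8 = 0.311306 rad, θ = 84° → φ = -27.8716°, λ = 140.1125°.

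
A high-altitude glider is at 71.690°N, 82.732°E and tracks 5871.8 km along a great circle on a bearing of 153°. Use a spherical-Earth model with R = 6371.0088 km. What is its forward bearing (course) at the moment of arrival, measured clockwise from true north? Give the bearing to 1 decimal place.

final bearing 171.2°

Angular distance δ = d/R = 5871.8 / 6371.0088 = 0.921644 rad.
Converting: φ₁ = 1.251227 rad, θ = 2.670354 rad.
sin φ₂ = sin φ₁ cos δ + cos φ₁ sin δ cos θ = (0.949371)(0.604512) + (0.314158)(0.796596)(-0.891007) = 0.350925
φ₂ = asin(0.350925) = 0.358559 rad = 20.544°.
For the longitude increment, Δλ = atan2( sin θ sin δ cos φ₁, cos δ − sin φ₁ sin φ₂ ) = atan2(0.113614, 0.271354) = 22.719°.
λ₂ = 82.732° + 22.719° = 105.451°.
The forward bearing on arrival equals the back-azimuth from the destination plus 180°.
Back-azimuth from P₂ (20.5°, 105.5°) to P₁ (71.7°, 82.7°), with Δλ' = λ₁ − λ₂ = -22.7°: atan2( sin Δλ' cos φ₁ , cos φ₂ sin φ₁ − sin φ₂ cos φ₁ cos Δλ' ) = 351.2°.
Final bearing = (351.2° + 180°) mod 360° = 171.2°.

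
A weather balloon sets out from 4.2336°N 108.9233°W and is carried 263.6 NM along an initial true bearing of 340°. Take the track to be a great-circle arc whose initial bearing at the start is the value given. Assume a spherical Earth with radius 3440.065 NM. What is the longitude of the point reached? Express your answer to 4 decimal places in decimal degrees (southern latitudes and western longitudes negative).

longitude -110.4397°

δ = 263.6/3440.065 = 0.076626 rad (4.3904°).
Start latitude φ₁ = 0.073890 rad; initial bearing θ = 5.934119 rad.
Destination latitude: φ₂ = arcsin( sin φ₁ cos δ + cos φ₁ sin δ cos θ ) = arcsin(0.145345) = 8.3573°.
For the longitude increment, Δλ = atan2( sin θ sin δ cos φ₁, cos δ − sin φ₁ sin φ₂ ) = atan2(-0.026111, 0.986336) = -1.5164°.
λ₂ = λ₁ + Δλ = -110.4397°.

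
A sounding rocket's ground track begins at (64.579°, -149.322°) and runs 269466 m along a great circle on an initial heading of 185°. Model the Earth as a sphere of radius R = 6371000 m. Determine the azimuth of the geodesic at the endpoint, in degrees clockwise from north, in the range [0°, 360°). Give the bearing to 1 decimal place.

final bearing 184.6°

δ = 269466/6371000 = 0.042296 rad (2.4234°).
Start latitude φ₁ = 1.127116 rad; initial bearing θ = 3.228859 rad.
Destination latitude: φ₂ = arcsin( sin φ₁ cos δ + cos φ₁ sin δ cos θ ) = arcsin(0.884289) = 62.164°.
Then Δλ = atan2(-0.001582, 0.200436) = -0.007892 rad, from sin θ sin δ cos φ₁ over cos δ − sin φ₁ sin φ₂.
Hence λ₂ = -149.322° + -0.452° = -149.774°.
The forward bearing on arrival equals the back-azimuth from the destination plus 180°.
Back-azimuth from P₂ (62.2°, -149.8°) to P₁ (64.6°, -149.3°), with Δλ' = λ₁ − λ₂ = 0.5°: atan2( sin Δλ' cos φ₁ , cos φ₂ sin φ₁ − sin φ₂ cos φ₁ cos Δλ' ) = 4.6°.
Final bearing = (4.6° + 180°) mod 360° = 184.6°.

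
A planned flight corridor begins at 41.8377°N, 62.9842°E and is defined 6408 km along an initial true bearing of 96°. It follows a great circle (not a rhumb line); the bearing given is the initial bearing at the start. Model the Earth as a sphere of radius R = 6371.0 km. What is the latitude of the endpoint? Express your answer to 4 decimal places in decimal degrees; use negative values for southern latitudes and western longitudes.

Angular distance δ = d/R = 6408 / 6371 = 1.005808 rad.
Start latitude φ₁ = 0.730206 rad; initial bearing θ = 1.675516 rad.
sin φ₂ = sin φ₁ cos δ + cos φ₁ sin δ cos θ = (0.667023)(0.535406) + (0.745037)(0.844595)(-0.104528) = 0.291353
φ₂ = asin(0.291353) = 0.295641 rad = 16.9390°.
For the longitude increment, Δλ = atan2( sin θ sin δ cos φ₁, cos δ − sin φ₁ sin φ₂ ) = atan2(0.625807, 0.341067) = 61.4095°.
Hence λ₂ = 62.9842° + 61.4095° = 124.3937°.

latitude 16.9390°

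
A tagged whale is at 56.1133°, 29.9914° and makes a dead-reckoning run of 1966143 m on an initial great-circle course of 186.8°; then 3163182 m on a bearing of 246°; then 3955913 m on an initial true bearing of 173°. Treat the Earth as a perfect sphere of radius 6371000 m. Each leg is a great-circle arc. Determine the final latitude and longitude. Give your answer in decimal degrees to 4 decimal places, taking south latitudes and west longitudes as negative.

Apply the spherical direct solution leg by leg, carrying full precision between legs.
Leg 1: from (56.1133°, 29.9914°), δ = 1966143/6371000 = 0.308608 rad, θ = 186.8° → φ = 38.5185°, λ = 27.3569°.
Leg 2: from (38.5185°, 27.3569°), δ = 3163182/6371000 = 0.496497 rad, θ = 246° → φ = 23.3273°, λ = -0.9311°.
Leg 3: from (23.3273°, -0.9311°), δ = 3955913/6371000 = 0.620925 rad, θ = 173° → φ = -12.0157°, λ = 3.2259°.

latitude -12.0157°, longitude 3.2259°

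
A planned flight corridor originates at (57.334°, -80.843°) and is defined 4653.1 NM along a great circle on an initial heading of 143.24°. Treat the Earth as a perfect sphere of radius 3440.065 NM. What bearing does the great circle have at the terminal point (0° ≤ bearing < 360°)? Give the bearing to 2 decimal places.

The arc subtends δ = 4653.1/3440.065 = 1.352620 rad at the centre.
With φ₁ = 57.334° = 1.000667 rad and θ = 143.24° = 2.500010 rad:
sin φ₂ = sin φ₁ cos δ + cos φ₁ sin δ cos θ = (0.841831)(0.216450) + (0.539741)(0.976294)(-0.801149) = -0.239948
φ₂ = asin(-0.239948) = -0.242312 rad = -13.883°.
Then Δλ = atan2(0.315358, 0.418445) = 0.645828 rad, from sin θ sin δ cos φ₁ over cos δ − sin φ₁ sin φ₂.
Hence λ₂ = -80.843° + 37.003° = -43.840°.
The forward bearing on arrival equals the back-azimuth from the destination plus 180°.
Back-azimuth from P₂ (-13.88°, -43.84°) to P₁ (57.33°, -80.84°), with Δλ' = λ₁ − λ₂ = -37.00°: atan2( sin Δλ' cos φ₁ , cos φ₂ sin φ₁ − sin φ₂ cos φ₁ cos Δλ' ) = 340.57°.
Final bearing = (340.57° + 180°) mod 360° = 160.57°.

final bearing 160.57°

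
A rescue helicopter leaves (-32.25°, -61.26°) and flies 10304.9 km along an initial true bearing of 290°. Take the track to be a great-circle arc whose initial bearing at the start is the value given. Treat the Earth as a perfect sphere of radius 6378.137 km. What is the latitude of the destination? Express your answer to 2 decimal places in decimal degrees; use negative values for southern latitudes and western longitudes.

latitude 18.23°

The arc subtends δ = 10304.9/6378.137 = 1.615660 rad at the centre.
With φ₁ = -32.25° = -0.562869 rad and θ = 290° = 5.061455 rad:
sin φ₂ = sin φ₁ cos δ + cos φ₁ sin δ cos θ = (-0.533615)(-0.044848) + (0.845728)(0.998994)(0.342020) = 0.312897
φ₂ = asin(0.312897) = 0.318241 rad = 18.23°.
Δλ = atan2( sin θ sin δ cos φ₁ , cos δ − sin φ₁ sin φ₂ ) = atan2(-0.793925, 0.122118) = -1.418177 rad = -81.26°.
λ₂ = λ₁ + Δλ = -142.52°.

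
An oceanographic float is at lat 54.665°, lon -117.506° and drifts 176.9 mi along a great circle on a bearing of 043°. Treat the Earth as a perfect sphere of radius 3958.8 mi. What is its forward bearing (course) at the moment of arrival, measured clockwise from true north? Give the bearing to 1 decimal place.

δ = 176.9/3958.8 = 0.044685 rad (2.5603°).
Start latitude φ₁ = 0.954084 rad; initial bearing θ = 0.750492 rad.
sin φ₂ = sin φ₁ cos δ + cos φ₁ sin δ cos θ = (0.815784)(0.999002) + (0.578356)(0.044670)(0.731354) = 0.833865
φ₂ = asin(0.833865) = 0.986073 rad = 56.498°.
Δλ = atan2( sin θ sin δ cos φ₁ , cos δ − sin φ₁ sin φ₂ ) = atan2(0.017620, 0.318748) = 0.055222 rad = 3.164°.
λ₂ = -117.506° + 3.164° = -114.342°.
The forward bearing on arrival equals the back-azimuth from the destination plus 180°.
Back-azimuth from P₂ (56.5°, -114.3°) to P₁ (54.7°, -117.5°), with Δλ' = λ₁ − λ₂ = -3.2°: atan2( sin Δλ' cos φ₁ , cos φ₂ sin φ₁ − sin φ₂ cos φ₁ cos Δλ' ) = 225.6°.
Final bearing = (225.6° + 180°) mod 360° = 45.6°.

final bearing 45.6°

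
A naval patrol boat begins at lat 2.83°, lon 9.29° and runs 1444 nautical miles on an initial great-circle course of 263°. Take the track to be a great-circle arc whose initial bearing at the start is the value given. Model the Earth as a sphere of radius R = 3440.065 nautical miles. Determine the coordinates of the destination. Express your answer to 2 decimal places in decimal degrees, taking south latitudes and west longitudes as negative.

latitude -0.26°, longitude -14.57°

Angular distance δ = d/R = 1444 / 3440.065 = 0.419760 rad.
Converting: φ₁ = 0.049393 rad, θ = 4.590216 rad.
sin φ₂ = sin φ₁ cos δ + cos φ₁ sin δ cos θ = (0.049373)(0.913187) + (0.998780)(0.407541)(-0.121869) = -0.004520
φ₂ = asin(-0.004520) = -0.004520 rad = -0.26°.
For the longitude increment, Δλ = atan2( sin θ sin δ cos φ₁, cos δ − sin φ₁ sin φ₂ ) = atan2(-0.404010, 0.913410) = -23.86°.
λ₂ = 9.29° + -23.86° = -14.57°.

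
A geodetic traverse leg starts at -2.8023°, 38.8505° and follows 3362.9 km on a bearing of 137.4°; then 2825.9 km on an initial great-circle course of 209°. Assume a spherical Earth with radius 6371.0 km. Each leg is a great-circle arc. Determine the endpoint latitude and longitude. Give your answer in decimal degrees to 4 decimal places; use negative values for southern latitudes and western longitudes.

latitude -45.6056°, longitude 43.5274°

Apply the spherical direct solution leg by leg, carrying full precision between legs.
Leg 1: from (-2.8023°, 38.8505°), δ = 3362.9/6371 = 0.527845 rad, θ = 137.4° → φ = -24.3648°, λ = 60.8288°.
Leg 2: from (-24.3648°, 60.8288°), δ = 2825.9/6371 = 0.443557 rad, θ = 209° → φ = -45.6056°, λ = 43.5274°.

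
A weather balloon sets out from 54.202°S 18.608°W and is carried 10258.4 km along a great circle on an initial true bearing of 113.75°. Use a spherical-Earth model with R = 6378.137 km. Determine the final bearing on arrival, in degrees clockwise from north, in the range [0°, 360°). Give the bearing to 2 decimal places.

Central angle δ = d/R = 1.608369 rad.
Start latitude φ₁ = -0.946003 rad; initial bearing θ = 1.985312 rad.
sin φ₂ = sin φ₁ cos δ + cos φ₁ sin δ cos θ = (-0.811084)(-0.037564) + (0.584929)(0.999294)(-0.402747) = -0.204944
φ₂ = asin(-0.204944) = -0.206407 rad = -11.826°.
Then Δλ = atan2(0.535015, -0.203791) = 1.934736 rad, from sin θ sin δ cos φ₁ over cos δ − sin φ₁ sin φ₂.
λ₂ = λ₁ + Δλ = 92.244°.
The forward bearing on arrival equals the back-azimuth from the destination plus 180°.
Back-azimuth from P₂ (-11.83°, 92.24°) to P₁ (-54.20°, -18.61°), with Δλ' = λ₁ − λ₂ = -110.85°: atan2( sin Δλ' cos φ₁ , cos φ₂ sin φ₁ − sin φ₂ cos φ₁ cos Δλ' ) = 213.16°.
Final bearing = (213.16° + 180°) mod 360° = 33.16°.

final bearing 33.16°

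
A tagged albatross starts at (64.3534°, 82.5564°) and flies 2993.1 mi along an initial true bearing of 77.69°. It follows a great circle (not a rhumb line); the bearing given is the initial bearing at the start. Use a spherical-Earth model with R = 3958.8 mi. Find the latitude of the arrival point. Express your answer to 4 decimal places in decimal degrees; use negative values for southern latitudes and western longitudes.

latitude 45.9863°

The arc subtends δ = 2993.1/3958.8 = 0.756062 rad at the centre.
Start latitude φ₁ = 1.123179 rad; initial bearing θ = 1.355946 rad.
sin φ₂ = sin φ₁ cos δ + cos φ₁ sin δ cos θ = (0.901481)(0.727543) + (0.432819)(0.686062)(0.213201) = 0.719174
φ₂ = asin(0.719174) = 0.802613 rad = 45.9863°.
For the longitude increment, Δλ = atan2( sin θ sin δ cos φ₁, cos δ − sin φ₁ sin φ₂ ) = atan2(0.290114, 0.079221) = 74.7266°.
Hence λ₂ = 82.5564° + 74.7266° = 157.2830°.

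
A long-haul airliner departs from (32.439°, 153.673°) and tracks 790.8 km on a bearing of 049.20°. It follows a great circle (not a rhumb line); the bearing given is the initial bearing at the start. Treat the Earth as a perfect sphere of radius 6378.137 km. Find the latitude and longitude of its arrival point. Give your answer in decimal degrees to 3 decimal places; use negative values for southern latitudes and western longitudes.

latitude 36.904°, longitude 160.396°

Central angle δ = d/R = 0.123986 rad.
With φ₁ = 32.439° = 0.566167 rad and θ = 49.2° = 0.858702 rad:
Destination latitude: φ₂ = arcsin( sin φ₁ cos δ + cos φ₁ sin δ cos θ ) = arcsin(0.600482) = 36.904°.
Δλ = atan2( sin θ sin δ cos φ₁ , cos δ − sin φ₁ sin φ₂ ) = atan2(0.079009, 0.670224) = 0.117343 rad = 6.723°.
λ₂ = 153.673° + 6.723° = 160.396°.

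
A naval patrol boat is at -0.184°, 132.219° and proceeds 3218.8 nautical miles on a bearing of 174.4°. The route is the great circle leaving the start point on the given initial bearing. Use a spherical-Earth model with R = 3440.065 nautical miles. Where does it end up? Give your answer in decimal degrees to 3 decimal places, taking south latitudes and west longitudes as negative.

Angular distance δ = d/R = 3218.8 / 3440.065 = 0.935680 rad.
Start latitude φ₁ = -0.003211 rad; initial bearing θ = 3.043854 rad.
Applying the spherical law of cosines for sides, sin φ₂ = sin φ₁ cos δ + cos φ₁ sin δ cos θ = -0.803062, so φ₂ = -53.423°.
Then Δλ = atan2(0.078554, 0.590692) = 0.132211 rad, from sin θ sin δ cos φ₁ over cos δ − sin φ₁ sin φ₂.
λ₂ = 132.219° + 7.575° = 139.794°.

latitude -53.423°, longitude 139.794°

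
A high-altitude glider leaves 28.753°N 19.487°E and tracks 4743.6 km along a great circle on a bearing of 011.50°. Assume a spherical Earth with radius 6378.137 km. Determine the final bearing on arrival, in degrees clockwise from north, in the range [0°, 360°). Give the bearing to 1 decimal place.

final bearing 29.7°

Central angle δ = d/R = 0.743728 rad.
With φ₁ = 28.753° = 0.501835 rad and θ = 11.5° = 0.200713 rad:
Destination latitude: φ₂ = arcsin( sin φ₁ cos δ + cos φ₁ sin δ cos θ ) = arcsin(0.935660) = 69.335°.
Δλ = atan2( sin θ sin δ cos φ₁ , cos δ − sin φ₁ sin φ₂ ) = atan2(0.118337, 0.285865) = 0.392483 rad = 22.488°.
λ₂ = λ₁ + Δλ = 41.975°.
The forward bearing on arrival equals the back-azimuth from the destination plus 180°.
Back-azimuth from P₂ (69.3°, 42.0°) to P₁ (28.8°, 19.5°), with Δλ' = λ₁ − λ₂ = -22.5°: atan2( sin Δλ' cos φ₁ , cos φ₂ sin φ₁ − sin φ₂ cos φ₁ cos Δλ' ) = 209.7°.
Final bearing = (209.7° + 180°) mod 360° = 29.7°.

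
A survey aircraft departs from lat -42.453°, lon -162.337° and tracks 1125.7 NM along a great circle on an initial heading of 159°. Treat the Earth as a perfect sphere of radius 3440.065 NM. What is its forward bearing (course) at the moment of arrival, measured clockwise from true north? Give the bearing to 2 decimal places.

final bearing 148.73°

δ = 1125.7/3440.065 = 0.327232 rad (18.7490°).
With φ₁ = -42.453° = -0.740945 rad and θ = 159° = 2.775074 rad:
Destination latitude: φ₂ = arcsin( sin φ₁ cos δ + cos φ₁ sin δ cos θ ) = arcsin(-0.860572) = -59.381°.
Δλ = atan2( sin θ sin δ cos φ₁ , cos δ − sin φ₁ sin φ₂ ) = atan2(0.084989, 0.366062) = 0.228130 rad = 13.071°.
λ₂ = -162.337° + 13.071° = -149.266°.
The forward bearing on arrival equals the back-azimuth from the destination plus 180°.
Back-azimuth from P₂ (-59.38°, -149.27°) to P₁ (-42.45°, -162.34°), with Δλ' = λ₁ − λ₂ = -13.07°: atan2( sin Δλ' cos φ₁ , cos φ₂ sin φ₁ − sin φ₂ cos φ₁ cos Δλ' ) = 328.73°.
Final bearing = (328.73° + 180°) mod 360° = 148.73°.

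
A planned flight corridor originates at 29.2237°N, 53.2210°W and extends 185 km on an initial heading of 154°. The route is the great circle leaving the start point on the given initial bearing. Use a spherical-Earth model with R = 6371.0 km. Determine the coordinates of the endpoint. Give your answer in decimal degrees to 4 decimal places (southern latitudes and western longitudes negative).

Angular distance δ = d/R = 185 / 6371 = 0.029038 rad.
Converting: φ₁ = 0.510050 rad, θ = 2.687807 rad.
Applying the spherical law of cosines for sides, sin φ₂ = sin φ₁ cos δ + cos φ₁ sin δ cos θ = 0.465241, so φ₂ = 27.7258°.
Δλ = atan2( sin θ sin δ cos φ₁ , cos δ − sin φ₁ sin φ₂ ) = atan2(0.011108, 0.772438) = 0.014379 rad = 0.8239°.
Hence λ₂ = -53.2210° + 0.8239° = -52.3971°.

latitude 27.7258°, longitude -52.3971°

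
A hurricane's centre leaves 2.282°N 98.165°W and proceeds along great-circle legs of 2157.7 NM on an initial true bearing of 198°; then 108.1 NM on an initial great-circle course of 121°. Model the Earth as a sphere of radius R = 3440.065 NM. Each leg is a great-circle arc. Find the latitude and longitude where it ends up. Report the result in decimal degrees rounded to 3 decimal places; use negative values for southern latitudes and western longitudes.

Apply the spherical direct solution leg by leg, carrying full precision between legs.
Leg 1: from (2.282°, -98.165°), δ = 2157.7/3440.065 = 0.627227 rad, θ = 198° → φ = -31.702°, λ = -110.473°.
Leg 2: from (-31.702°, -110.473°), δ = 108.1/3440.065 = 0.031424 rad, θ = 121° → φ = -32.616°, λ = -108.641°.

latitude -32.616°, longitude -108.641°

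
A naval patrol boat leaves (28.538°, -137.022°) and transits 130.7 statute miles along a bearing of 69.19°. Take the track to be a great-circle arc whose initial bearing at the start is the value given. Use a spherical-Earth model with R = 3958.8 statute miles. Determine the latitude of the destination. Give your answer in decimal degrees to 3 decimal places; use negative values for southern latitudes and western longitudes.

latitude 29.195°

Angular distance δ = d/R = 130.7 / 3958.8 = 0.033015 rad.
Converting: φ₁ = 0.498082 rad, θ = 1.207593 rad.
sin φ₂ = sin φ₁ cos δ + cos φ₁ sin δ cos θ = (0.477742)(0.999455) + (0.878500)(0.033009)(0.355270) = 0.487783
φ₂ = asin(0.487783) = 0.509549 rad = 29.195°.
For the longitude increment, Δλ = atan2( sin θ sin δ cos φ₁, cos δ − sin φ₁ sin φ₂ ) = atan2(0.027107, 0.766421) = 2.026°.
λ₂ = -137.022° + 2.026° = -134.996°.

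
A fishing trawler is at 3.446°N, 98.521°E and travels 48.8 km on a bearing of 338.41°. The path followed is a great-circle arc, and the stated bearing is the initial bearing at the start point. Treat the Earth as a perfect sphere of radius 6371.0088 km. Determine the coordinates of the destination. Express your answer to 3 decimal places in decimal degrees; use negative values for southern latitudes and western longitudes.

δ = 48.8/6371.0088 = 0.007660 rad (0.4389°).
Converting: φ₁ = 0.060144 rad, θ = 5.906369 rad.
sin φ₂ = sin φ₁ cos δ + cos φ₁ sin δ cos θ = (0.060108)(0.999971) + (0.998192)(0.007660)(0.929841) = 0.067215
φ₂ = asin(0.067215) = 0.067266 rad = 3.854°.
Δλ = atan2( sin θ sin δ cos φ₁ , cos δ − sin φ₁ sin φ₂ ) = atan2(-0.002813, 0.995930) = -0.002825 rad = -0.162°.
λ₂ = λ₁ + Δλ = 98.359°.

latitude 3.854°, longitude 98.359°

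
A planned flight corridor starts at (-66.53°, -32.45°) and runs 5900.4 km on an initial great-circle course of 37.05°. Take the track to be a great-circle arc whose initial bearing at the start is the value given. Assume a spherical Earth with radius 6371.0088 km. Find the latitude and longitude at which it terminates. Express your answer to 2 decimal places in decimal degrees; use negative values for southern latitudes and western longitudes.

Angular distance δ = d/R = 5900.4 / 6371.0088 = 0.926133 rad.
With φ₁ = -66.53° = -1.161168 rad and θ = 37.05° = 0.646644 rad:
Destination latitude: φ₂ = arcsin( sin φ₁ cos δ + cos φ₁ sin δ cos θ ) = arcsin(-0.297146) = -17.29°.
Δλ = atan2( sin θ sin δ cos φ₁ , cos δ − sin φ₁ sin φ₂ ) = atan2(0.191802, 0.328367) = 0.528652 rad = 30.29°.
Hence λ₂ = -32.45° + 30.29° = -2.16°.

latitude -17.29°, longitude -2.16°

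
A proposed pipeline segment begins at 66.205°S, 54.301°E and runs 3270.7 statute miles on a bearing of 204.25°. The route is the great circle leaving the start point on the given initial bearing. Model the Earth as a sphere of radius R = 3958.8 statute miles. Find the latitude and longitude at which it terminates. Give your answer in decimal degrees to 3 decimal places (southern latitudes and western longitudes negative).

Central angle δ = d/R = 0.826185 rad.
Start latitude φ₁ = -1.155495 rad; initial bearing θ = 3.564835 rad.
Applying the spherical law of cosines for sides, sin φ₂ = sin φ₁ cos δ + cos φ₁ sin δ cos θ = -0.890589, so φ₂ = -62.947°.
For the longitude increment, Δλ = atan2( sin θ sin δ cos φ₁, cos δ − sin φ₁ sin φ₂ ) = atan2(-0.121856, -0.137198) = -138.389°.
Hence λ₂ = 54.301° + -138.389° = -84.088°.

latitude -62.947°, longitude -84.088°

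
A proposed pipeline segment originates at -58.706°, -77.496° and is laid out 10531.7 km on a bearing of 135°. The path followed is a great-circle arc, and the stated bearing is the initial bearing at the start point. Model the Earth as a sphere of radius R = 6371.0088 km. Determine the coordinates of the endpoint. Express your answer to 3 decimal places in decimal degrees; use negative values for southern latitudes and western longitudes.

latitude -17.207°, longitude 54.965°

Angular distance δ = d/R = 10531.7 / 6371.0088 = 1.653066 rad.
Start latitude φ₁ = -1.024613 rad; initial bearing θ = 2.356194 rad.
sin φ₂ = sin φ₁ cos δ + cos φ₁ sin δ cos θ = (-0.854513)(-0.082177) + (0.519430)(0.996618)(-0.707107) = -0.295828
φ₂ = asin(-0.295828) = -0.300323 rad = -17.207°.
Then Δλ = atan2(0.366050, -0.334967) = 2.311883 rad, from sin θ sin δ cos φ₁ over cos δ − sin φ₁ sin φ₂.
λ₂ = -77.496° + 132.461° = 54.965°.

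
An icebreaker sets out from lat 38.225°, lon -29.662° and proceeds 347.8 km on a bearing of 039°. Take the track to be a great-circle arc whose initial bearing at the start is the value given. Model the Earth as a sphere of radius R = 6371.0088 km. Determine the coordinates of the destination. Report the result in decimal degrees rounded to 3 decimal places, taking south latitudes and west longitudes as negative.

Angular distance δ = d/R = 347.8 / 6371.0088 = 0.054591 rad.
Converting: φ₁ = 0.667152 rad, θ = 0.680678 rad.
Destination latitude: φ₂ = arcsin( sin φ₁ cos δ + cos φ₁ sin δ cos θ ) = arcsin(0.651142) = 40.628°.
For the longitude increment, Δλ = atan2( sin θ sin δ cos φ₁, cos δ − sin φ₁ sin φ₂ ) = atan2(0.026976, 0.595616) = 2.593°.
λ₂ = λ₁ + Δλ = -27.069°.

latitude 40.628°, longitude -27.069°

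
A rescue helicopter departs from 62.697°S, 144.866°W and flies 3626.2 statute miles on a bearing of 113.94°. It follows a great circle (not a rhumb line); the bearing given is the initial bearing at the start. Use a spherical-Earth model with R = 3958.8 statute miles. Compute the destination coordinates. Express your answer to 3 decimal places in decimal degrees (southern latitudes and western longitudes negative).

δ = 3626.2/3958.8 = 0.915985 rad (52.4821°).
Start latitude φ₁ = -1.094269 rad; initial bearing θ = 1.988628 rad.
Destination latitude: φ₂ = arcsin( sin φ₁ cos δ + cos φ₁ sin δ cos θ ) = arcsin(-0.688793) = -43.535°.
For the longitude increment, Δλ = atan2( sin θ sin δ cos φ₁, cos δ − sin φ₁ sin φ₂ ) = atan2(0.332521, -0.003047) = 90.525°.
Hence λ₂ = -144.866° + 90.525° = -54.341°.

latitude -43.535°, longitude -54.341°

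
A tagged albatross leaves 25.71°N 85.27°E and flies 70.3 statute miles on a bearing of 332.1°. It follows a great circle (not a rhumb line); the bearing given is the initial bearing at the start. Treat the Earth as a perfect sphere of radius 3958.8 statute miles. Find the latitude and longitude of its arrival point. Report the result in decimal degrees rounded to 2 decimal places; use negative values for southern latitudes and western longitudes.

latitude 26.61°, longitude 84.74°

Central angle δ = d/R = 0.017758 rad.
Converting: φ₁ = 0.448724 rad, θ = 5.796238 rad.
Destination latitude: φ₂ = arcsin( sin φ₁ cos δ + cos φ₁ sin δ cos θ ) = arcsin(0.447887) = 26.61°.
For the longitude increment, Δλ = atan2( sin θ sin δ cos φ₁, cos δ − sin φ₁ sin φ₂ ) = atan2(-0.007486, 0.805541) = -0.53°.
Hence λ₂ = 85.27° + -0.53° = 84.74°.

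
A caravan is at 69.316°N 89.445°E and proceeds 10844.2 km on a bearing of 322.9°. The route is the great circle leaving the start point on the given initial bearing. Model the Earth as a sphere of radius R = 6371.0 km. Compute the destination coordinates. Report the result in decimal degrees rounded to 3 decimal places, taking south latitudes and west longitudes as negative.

Angular distance δ = d/R = 10844.2 / 6371 = 1.702119 rad.
Converting: φ₁ = 1.209792 rad, θ = 5.635668 rad.
Applying the spherical law of cosines for sides, sin φ₂ = sin φ₁ cos δ + cos φ₁ sin δ cos θ = 0.156787, so φ₂ = 9.020°.
Then Δλ = atan2(-0.211227, -0.277626) = -2.491195 rad, from sin θ sin δ cos φ₁ over cos δ − sin φ₁ sin φ₂.
Hence λ₂ = 89.445° + -142.735° = -53.290°.

latitude 9.020°, longitude -53.290°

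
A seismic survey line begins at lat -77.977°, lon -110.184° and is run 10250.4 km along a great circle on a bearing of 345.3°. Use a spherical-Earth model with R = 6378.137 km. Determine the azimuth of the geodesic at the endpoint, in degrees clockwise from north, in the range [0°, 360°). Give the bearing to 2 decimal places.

final bearing 356.88°

Central angle δ = d/R = 1.607115 rad.
With φ₁ = -77.977° = -1.360955 rad and θ = 345.3° = 6.026622 rad:
sin φ₂ = sin φ₁ cos δ + cos φ₁ sin δ cos θ = (-0.978064)(-0.036311) + (0.208304)(0.999341)(0.967268) = 0.236867
φ₂ = asin(0.236867) = 0.239140 rad = 13.702°.
Then Δλ = atan2(-0.052824, 0.195361) = -0.264077 rad, from sin θ sin δ cos φ₁ over cos δ − sin φ₁ sin φ₂.
λ₂ = λ₁ + Δλ = -125.315°.
The forward bearing on arrival equals the back-azimuth from the destination plus 180°.
Back-azimuth from P₂ (13.70°, -125.31°) to P₁ (-77.98°, -110.18°), with Δλ' = λ₁ − λ₂ = 15.13°: atan2( sin Δλ' cos φ₁ , cos φ₂ sin φ₁ − sin φ₂ cos φ₁ cos Δλ' ) = 176.88°.
Final bearing = (176.88° + 180°) mod 360° = 356.88°.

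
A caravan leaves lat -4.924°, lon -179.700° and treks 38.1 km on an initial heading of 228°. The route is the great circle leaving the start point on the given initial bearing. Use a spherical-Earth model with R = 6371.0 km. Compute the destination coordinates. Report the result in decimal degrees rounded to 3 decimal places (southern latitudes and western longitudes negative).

latitude -5.153°, longitude -179.956°

The arc subtends δ = 38.1/6371 = 0.005980 rad at the centre.
Converting: φ₁ = -0.085940 rad, θ = 3.979351 rad.
Applying the spherical law of cosines for sides, sin φ₂ = sin φ₁ cos δ + cos φ₁ sin δ cos θ = -0.089819, so φ₂ = -5.153°.
Then Δλ = atan2(-0.004428, 0.992273) = -0.004462 rad, from sin θ sin δ cos φ₁ over cos δ − sin φ₁ sin φ₂.
λ₂ = -179.700° + -0.256° = -179.956°.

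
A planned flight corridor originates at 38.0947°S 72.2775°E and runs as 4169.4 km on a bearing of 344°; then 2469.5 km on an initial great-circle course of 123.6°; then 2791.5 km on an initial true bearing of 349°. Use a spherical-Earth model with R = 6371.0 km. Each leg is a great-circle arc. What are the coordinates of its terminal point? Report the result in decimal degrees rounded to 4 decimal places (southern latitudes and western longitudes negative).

Apply the spherical direct solution leg by leg, carrying full precision between legs.
Leg 1: from (-38.0947°, 72.2775°), δ = 4169.4/6371 = 0.654434 rad, θ = 344° → φ = -1.6619°, λ = 62.6144°.
Leg 2: from (-1.6619°, 62.6144°), δ = 2469.5/6371 = 0.387616 rad, θ = 123.6° → φ = -13.6467°, λ = 81.5179°.
Leg 3: from (-13.6467°, 81.5179°), δ = 2791.5/6371 = 0.438157 rad, θ = 349° → φ = 11.0154°, λ = 76.7871°.

latitude 11.0154°, longitude 76.7871°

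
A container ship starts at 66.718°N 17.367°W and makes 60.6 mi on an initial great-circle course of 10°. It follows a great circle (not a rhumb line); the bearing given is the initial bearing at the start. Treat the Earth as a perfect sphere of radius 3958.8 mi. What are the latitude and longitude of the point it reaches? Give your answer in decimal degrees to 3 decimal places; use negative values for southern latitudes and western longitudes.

Angular distance δ = d/R = 60.6 / 3958.8 = 0.015308 rad.
With φ₁ = 66.718° = 1.164449 rad and θ = 10° = 0.174533 rad:
Applying the spherical law of cosines for sides, sin φ₂ = sin φ₁ cos δ + cos φ₁ sin δ cos θ = 0.924421, so φ₂ = 67.581°.
Then Δλ = atan2(0.001051, 0.150737) = 0.006970 rad, from sin θ sin δ cos φ₁ over cos δ − sin φ₁ sin φ₂.
λ₂ = -17.367° + 0.399° = -16.968°.

latitude 67.581°, longitude -16.968°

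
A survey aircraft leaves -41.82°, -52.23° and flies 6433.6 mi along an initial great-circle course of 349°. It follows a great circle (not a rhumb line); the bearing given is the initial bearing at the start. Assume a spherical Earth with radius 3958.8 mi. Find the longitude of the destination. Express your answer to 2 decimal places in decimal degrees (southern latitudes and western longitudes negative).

longitude -69.49°

Angular distance δ = d/R = 6433.6 / 3958.8 = 1.625139 rad.
Start latitude φ₁ = -0.729897 rad; initial bearing θ = 6.091199 rad.
Destination latitude: φ₂ = arcsin( sin φ₁ cos δ + cos φ₁ sin δ cos θ ) = arcsin(0.766689) = 50.06°.
Δλ = atan2( sin θ sin δ cos φ₁ , cos δ − sin φ₁ sin φ₂ ) = atan2(-0.141989, 0.456906) = -0.301301 rad = -17.26°.
λ₂ = -52.23° + -17.26° = -69.49°.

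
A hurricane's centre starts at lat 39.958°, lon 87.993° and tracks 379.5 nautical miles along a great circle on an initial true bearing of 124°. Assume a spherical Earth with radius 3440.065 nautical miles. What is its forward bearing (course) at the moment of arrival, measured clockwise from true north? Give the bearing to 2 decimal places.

final bearing 128.01°

δ = 379.5/3440.065 = 0.110318 rad (6.3207°).
With φ₁ = 39.958° = 0.697399 rad and θ = 124° = 2.164208 rad:
Applying the spherical law of cosines for sides, sin φ₂ = sin φ₁ cos δ + cos φ₁ sin δ cos θ = 0.591132, so φ₂ = 36.237°.
For the longitude increment, Δλ = atan2( sin θ sin δ cos φ₁, cos δ − sin φ₁ sin φ₂ ) = atan2(0.069961, 0.614281) = 6.498°.
λ₂ = λ₁ + Δλ = 94.491°.
The forward bearing on arrival equals the back-azimuth from the destination plus 180°.
Back-azimuth from P₂ (36.24°, 94.49°) to P₁ (39.96°, 87.99°), with Δλ' = λ₁ − λ₂ = -6.50°: atan2( sin Δλ' cos φ₁ , cos φ₂ sin φ₁ − sin φ₂ cos φ₁ cos Δλ' ) = 308.01°.
Final bearing = (308.01° + 180°) mod 360° = 128.01°.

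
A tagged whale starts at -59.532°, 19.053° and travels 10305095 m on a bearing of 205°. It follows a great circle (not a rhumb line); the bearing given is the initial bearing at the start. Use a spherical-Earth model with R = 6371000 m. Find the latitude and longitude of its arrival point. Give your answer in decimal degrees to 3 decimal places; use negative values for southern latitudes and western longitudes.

δ = 10305095/6371000 = 1.617500 rad (92.6759°).
Start latitude φ₁ = -1.039029 rad; initial bearing θ = 3.577925 rad.
sin φ₂ = sin φ₁ cos δ + cos φ₁ sin δ cos θ = (-0.861912)(-0.046687) + (0.507057)(0.998910)(-0.906308) = -0.418808
φ₂ = asin(-0.418808) = -0.432133 rad = -24.759°.
For the longitude increment, Δλ = atan2( sin θ sin δ cos φ₁, cos δ − sin φ₁ sin φ₂ ) = atan2(-0.214058, -0.407663) = -152.297°.
λ₂ = λ₁ + Δλ = -133.244°.

latitude -24.759°, longitude -133.244°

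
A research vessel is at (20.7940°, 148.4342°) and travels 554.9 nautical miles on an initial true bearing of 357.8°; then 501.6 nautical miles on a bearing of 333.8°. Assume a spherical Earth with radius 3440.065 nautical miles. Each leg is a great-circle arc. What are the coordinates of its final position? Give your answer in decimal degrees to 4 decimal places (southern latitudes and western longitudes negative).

latitude 37.4445°, longitude 143.3918°

Apply the spherical direct solution leg by leg, carrying full precision between legs.
Leg 1: from (20.7940°, 148.4342°), δ = 554.9/3440.065 = 0.161305 rad, θ = 357.8° → φ = 30.0288°, λ = 148.0262°.
Leg 2: from (30.0288°, 148.0262°), δ = 501.6/3440.065 = 0.145811 rad, θ = 333.8° → φ = 37.4445°, λ = 143.3918°.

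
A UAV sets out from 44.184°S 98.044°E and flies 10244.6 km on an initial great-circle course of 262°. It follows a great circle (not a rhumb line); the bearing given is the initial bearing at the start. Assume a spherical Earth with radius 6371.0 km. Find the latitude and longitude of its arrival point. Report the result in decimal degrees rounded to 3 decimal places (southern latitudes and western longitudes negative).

Central angle δ = d/R = 1.608005 rad.
Start latitude φ₁ = -0.771156 rad; initial bearing θ = 4.572763 rad.
sin φ₂ = sin φ₁ cos δ + cos φ₁ sin δ cos θ = (-0.696965)(-0.037200) + (0.717105)(0.999308)(-0.139173) = -0.073806
φ₂ = asin(-0.073806) = -0.073873 rad = -4.233°.
For the longitude increment, Δλ = atan2( sin θ sin δ cos φ₁, cos δ − sin φ₁ sin φ₂ ) = atan2(-0.709635, -0.088640) = -97.120°.
Hence λ₂ = 98.044° + -97.120° = 0.924°.

latitude -4.233°, longitude 0.924°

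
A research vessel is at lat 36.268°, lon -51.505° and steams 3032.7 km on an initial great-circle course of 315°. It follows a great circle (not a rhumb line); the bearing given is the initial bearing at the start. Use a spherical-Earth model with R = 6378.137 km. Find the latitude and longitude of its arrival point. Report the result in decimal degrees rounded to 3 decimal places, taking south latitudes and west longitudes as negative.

latitude 51.899°, longitude -83.145°

δ = 3032.7/6378.137 = 0.475484 rad (27.2432°).
Start latitude φ₁ = 0.632996 rad; initial bearing θ = 5.497787 rad.
Destination latitude: φ₂ = arcsin( sin φ₁ cos δ + cos φ₁ sin δ cos θ ) = arcsin(0.786921) = 51.899°.
Δλ = atan2( sin θ sin δ cos φ₁ , cos δ − sin φ₁ sin φ₂ ) = atan2(-0.260979, 0.423558) = -0.552216 rad = -31.640°.
λ₂ = -51.505° + -31.640° = -83.145°.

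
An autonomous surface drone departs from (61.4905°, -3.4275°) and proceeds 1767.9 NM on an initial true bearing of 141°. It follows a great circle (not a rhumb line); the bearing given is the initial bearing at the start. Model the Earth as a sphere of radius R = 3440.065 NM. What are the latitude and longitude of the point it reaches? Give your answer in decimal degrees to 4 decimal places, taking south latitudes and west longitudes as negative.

δ = 1767.9/3440.065 = 0.513915 rad (29.4451°).
With φ₁ = 61.4905° = 1.073212 rad and θ = 141° = 2.460914 rad:
Destination latitude: φ₂ = arcsin( sin φ₁ cos δ + cos φ₁ sin δ cos θ ) = arcsin(0.582880) = 35.6534°.
Then Δλ = atan2(0.147663, 0.358628) = 0.390589 rad, from sin θ sin δ cos φ₁ over cos δ − sin φ₁ sin φ₂.
Hence λ₂ = -3.4275° + 22.3791° = 18.9516°.

latitude 35.6534°, longitude 18.9516°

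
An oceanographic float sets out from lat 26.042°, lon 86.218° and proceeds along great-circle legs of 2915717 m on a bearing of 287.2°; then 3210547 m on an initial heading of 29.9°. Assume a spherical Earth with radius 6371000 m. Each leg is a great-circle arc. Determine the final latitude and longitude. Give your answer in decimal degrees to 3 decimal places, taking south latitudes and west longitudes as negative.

latitude 53.848°, longitude 80.884°

Apply the spherical direct solution leg by leg, carrying full precision between legs.
Leg 1: from (26.042°, 86.218°), δ = 2915717/6371000 = 0.457655 rad, θ = 287.2° → φ = 30.747°, λ = 56.804°.
Leg 2: from (30.747°, 56.804°), δ = 3210547/6371000 = 0.503931 rad, θ = 29.9° → φ = 53.848°, λ = 80.884°.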